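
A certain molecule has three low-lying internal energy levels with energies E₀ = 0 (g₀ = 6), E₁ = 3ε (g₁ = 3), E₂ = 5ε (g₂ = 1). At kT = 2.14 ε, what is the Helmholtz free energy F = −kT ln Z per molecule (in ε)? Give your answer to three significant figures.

Eᵢ/kT = 0, 1.4019, 2.3364.
Z = Σ gᵢe^(−Eᵢ/kT) = 6·e^(−0) + 3·e^(−1.4019) + 1·e^(−2.3364) = 6.0000 + 0.73839 + 0.096675 = 6.8351.
F = −kT ln Z = −2.14 × ln(6.8351) = −2.14 × 1.9221 = -4.11 ε.

-4.11 ε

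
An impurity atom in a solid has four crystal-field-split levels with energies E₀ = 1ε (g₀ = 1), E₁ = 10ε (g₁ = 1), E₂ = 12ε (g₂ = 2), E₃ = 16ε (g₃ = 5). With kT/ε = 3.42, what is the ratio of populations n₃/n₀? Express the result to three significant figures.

0.0623

n₃/n₀ = (g₃/g₀) exp[−(E₃−E₀)/kT] = (5/1) × exp(−(15ε)/(3.42ε)) = (5/1) × exp(-4.3860) = 0.0623.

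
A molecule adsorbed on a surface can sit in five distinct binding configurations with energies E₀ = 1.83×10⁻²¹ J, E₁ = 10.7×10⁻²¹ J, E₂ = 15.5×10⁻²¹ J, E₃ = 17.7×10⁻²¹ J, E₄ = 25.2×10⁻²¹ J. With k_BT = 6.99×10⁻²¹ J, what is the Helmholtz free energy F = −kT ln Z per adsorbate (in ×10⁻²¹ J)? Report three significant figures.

Eᵢ/kT = 0.26180, 1.5308, 2.2175, 2.5322, 3.6052.
Z = Σ e^(−Eᵢ/kT) = e^(−0.26180) + e^(−1.5308) + e^(−2.2175) + e^(−2.5322) + e^(−3.6052) = 0.76966 + 0.21636 + 0.10888 + 0.079484 + 0.027182 = 1.2016.
F = −kT ln Z = −6.99 × ln(1.2016) = −6.99 × 0.18365 = -1.28 ×10⁻²¹ J.

-1.28 ×10⁻²¹ J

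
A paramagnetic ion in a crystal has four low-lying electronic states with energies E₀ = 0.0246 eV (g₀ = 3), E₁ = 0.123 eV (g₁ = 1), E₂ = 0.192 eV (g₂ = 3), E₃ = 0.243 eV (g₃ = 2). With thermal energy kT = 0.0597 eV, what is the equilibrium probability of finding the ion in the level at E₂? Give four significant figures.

0.05304

Eᵢ/kT = 0.412060, 2.06030, 3.21608, 4.07035.
Z = Σ gᵢe^(−Eᵢ/kT) = 3·e^(−0.412060) + 1·e^(−2.06030) + 3·e^(−3.21608) + 2·e^(−4.07035) = 1.98685 + 0.127416 + 0.120336 + 0.0341428 = 2.26874.
P₂ = g₂ e^(−E₂/kT) / Z = 0.120336/2.26874 = 0.05304.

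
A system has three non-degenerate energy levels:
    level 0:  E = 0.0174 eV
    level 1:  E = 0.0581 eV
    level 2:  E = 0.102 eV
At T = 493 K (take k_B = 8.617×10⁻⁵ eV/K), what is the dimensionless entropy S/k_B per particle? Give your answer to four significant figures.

0.8394

k_BT = 8.617×10⁻⁵ × 493 K = 0.0424818 eV.
Eᵢ/kT = 0.409587, 1.36764, 2.40103.
Z = Σ e^(−Eᵢ/kT) = e^(−0.409587) + e^(−1.36764) + e^(−2.40103) = 0.663924 + 0.254707 + 0.0906246 = 1.00926.
⟨E⟩ = Σ EᵢPᵢ = 0.0352679 eV.
S/k_B = ln Z + ⟨E⟩/kT = ln(1.00926) + 0.0352679/0.0424818 = 0.00921739 + 0.830188 = 0.8394.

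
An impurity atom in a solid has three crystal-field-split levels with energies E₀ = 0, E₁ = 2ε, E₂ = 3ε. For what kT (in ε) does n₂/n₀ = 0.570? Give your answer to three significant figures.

n₂/n₀ = exp[−(E₂−E₀)/kT] = 0.570.
⇒ (E₂−E₀)/kT = ln(1/0.570) = ln(1.7544) = 0.56213.
kT = 3ε / 0.56213 = 5.34 ε.

5.34 ε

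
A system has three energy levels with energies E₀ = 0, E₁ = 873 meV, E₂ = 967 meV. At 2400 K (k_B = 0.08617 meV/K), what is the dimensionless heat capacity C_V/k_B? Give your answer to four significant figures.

0.4438

k_BT = 0.08617 × 2400 K = 206.808 meV.
Eᵢ/kT = 0, 4.22131, 4.67583.
Z = Σ e^(−Eᵢ/kT) = e^(−0) + e^(−4.22131) + e^(−4.67583) = 1.00000 + 0.0146794 + 0.00931779 = 1.02400.
⟨E⟩ = 21.3139 meV, ⟨E²⟩ = 19434.1 meV².
C_V/k_B = (⟨E²⟩ − ⟨E⟩²)/(kT)² = (19434.1 − 454.282)/42769.5 = 0.4438.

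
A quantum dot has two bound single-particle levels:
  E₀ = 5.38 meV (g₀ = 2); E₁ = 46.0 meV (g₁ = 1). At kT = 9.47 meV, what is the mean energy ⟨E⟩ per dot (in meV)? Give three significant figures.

5.66 meV

Eᵢ/kT = 0.56811, 4.8574.
Z = Σ gᵢe^(−Eᵢ/kT) = 2·e^(−0.56811) + 1·e^(−4.8574) = 1.1332 + 0.0077707 = 1.1410.
⟨E⟩ = Σ Eᵢ gᵢe^(−Eᵢ/kT) / Z = (5.38·1.1332 + 46.0·0.0077707) / 1.1410 = 5.66 meV.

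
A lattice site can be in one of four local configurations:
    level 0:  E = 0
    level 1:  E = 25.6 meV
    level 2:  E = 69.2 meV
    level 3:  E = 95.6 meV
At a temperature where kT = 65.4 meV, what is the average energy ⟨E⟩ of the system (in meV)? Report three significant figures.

Eᵢ/kT = 0, 0.39144, 1.0581, 1.4618.
Z = Σ e^(−Eᵢ/kT) = e^(−0) + e^(−0.39144) + e^(−1.0581) + e^(−1.4618) = 1.0000 + 0.67608 + 0.34711 + 0.23182 = 2.2550.
⟨E⟩ = Σ Eᵢ e^(−Eᵢ/kT) / Z = (0·1.0000 + 25.6·0.67608 + 69.2·0.34711 + 95.6·0.23182) / 2.2550 = 28.2 meV.

28.2 meV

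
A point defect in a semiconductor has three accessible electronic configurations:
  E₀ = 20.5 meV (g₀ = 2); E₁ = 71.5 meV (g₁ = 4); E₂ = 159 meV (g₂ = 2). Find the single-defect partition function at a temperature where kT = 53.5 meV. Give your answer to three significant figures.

Eᵢ/kT = 0.38318, 1.3364, 2.9720.
Z = Σ gᵢe^(−Eᵢ/kT) = 2·e^(−0.38318) + 4·e^(−1.3364) + 2·e^(−2.9720) = 1.3634 + 1.0512 + 0.10240 = 2.5170.

Z = 2.52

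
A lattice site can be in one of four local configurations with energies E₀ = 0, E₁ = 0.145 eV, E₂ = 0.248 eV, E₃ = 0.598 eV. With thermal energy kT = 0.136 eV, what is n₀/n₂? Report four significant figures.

6.194

n₀/n₂ = exp[−(E₀−E₂)/kT] = exp(−(-0.248 eV)/(0.136 eV)) = exp(1.82353) = 6.194.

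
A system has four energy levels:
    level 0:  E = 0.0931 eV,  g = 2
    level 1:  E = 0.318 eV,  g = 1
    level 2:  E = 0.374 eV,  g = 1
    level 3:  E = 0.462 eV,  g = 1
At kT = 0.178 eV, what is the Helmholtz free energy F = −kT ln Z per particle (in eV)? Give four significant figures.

Eᵢ/kT = 0.523034, 1.78652, 2.10112, 2.59551.
Z = Σ gᵢe^(−Eᵢ/kT) = 2·e^(−0.523034) + 1·e^(−1.78652) + 1·e^(−2.10112) + 1·e^(−2.59551) = 1.18544 + 0.167542 + 0.122319 + 0.0746078 = 1.54991.
F = −kT ln Z = −0.178 × ln(1.54991) = −0.178 × 0.438197 = -0.07800 eV.

-0.07800 eV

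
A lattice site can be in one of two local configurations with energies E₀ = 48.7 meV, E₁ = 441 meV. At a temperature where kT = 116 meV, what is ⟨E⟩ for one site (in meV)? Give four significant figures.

Eᵢ/kT = 0.419828, 3.80172.
Z = Σ e^(−Eᵢ/kT) = e^(−0.419828) + e^(−3.80172) = 0.657160 + 0.0223323 = 0.679492.
⟨E⟩ = Σ Eᵢ e^(−Eᵢ/kT) / Z = (48.7·0.657160 + 441·0.0223323) / 0.679492 = 61.59 meV.

61.59 meV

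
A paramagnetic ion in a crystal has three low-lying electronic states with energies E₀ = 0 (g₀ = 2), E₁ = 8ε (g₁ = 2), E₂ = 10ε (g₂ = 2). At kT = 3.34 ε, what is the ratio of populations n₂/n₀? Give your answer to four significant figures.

n₂/n₀ = (g₂/g₀) exp[−(E₂−E₀)/kT] = (2/2) × exp(−(10ε)/(3.34ε)) = (2/2) × exp(-2.99401) = 0.05009.

0.05009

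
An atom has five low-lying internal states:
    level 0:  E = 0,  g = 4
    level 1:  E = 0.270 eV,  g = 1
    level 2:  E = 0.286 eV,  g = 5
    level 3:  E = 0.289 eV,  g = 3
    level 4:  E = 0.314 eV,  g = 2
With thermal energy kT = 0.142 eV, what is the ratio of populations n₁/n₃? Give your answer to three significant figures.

n₁/n₃ = (g₁/g₃) exp[−(E₁−E₃)/kT] = (1/3) × exp(−(-0.019 eV)/(0.142 eV)) = (1/3) × exp(0.13380) = 0.381.

0.381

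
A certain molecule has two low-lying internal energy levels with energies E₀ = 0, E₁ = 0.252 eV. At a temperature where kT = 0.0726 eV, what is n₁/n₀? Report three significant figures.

0.0311

n₁/n₀ = exp[−(E₁−E₀)/kT] = exp(−(0.252 eV)/(0.0726 eV)) = exp(-3.4711) = 0.0311.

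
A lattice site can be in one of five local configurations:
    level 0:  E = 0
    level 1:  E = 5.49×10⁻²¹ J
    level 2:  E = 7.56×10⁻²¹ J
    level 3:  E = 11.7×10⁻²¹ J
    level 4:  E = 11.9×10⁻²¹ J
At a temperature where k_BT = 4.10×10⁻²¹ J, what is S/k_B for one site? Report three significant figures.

Eᵢ/kT = 0, 1.3390, 1.8439, 2.8537, 2.9024.
Z = Σ e^(−Eᵢ/kT) = e^(−0) + e^(−1.3390) + e^(−1.8439) + e^(−2.8537) + e^(−2.9024) = 1.0000 + 0.26211 + 0.15820 + 0.057631 + 0.054891 = 1.5328.
⟨E⟩ = Σ EᵢPᵢ = 2.5851 ×10⁻²¹ J.
S/k_B = ln Z + ⟨E⟩/kT = ln(1.5328) + 2.5851/4.10 = 0.42710 + 0.63051 = 1.06.

1.06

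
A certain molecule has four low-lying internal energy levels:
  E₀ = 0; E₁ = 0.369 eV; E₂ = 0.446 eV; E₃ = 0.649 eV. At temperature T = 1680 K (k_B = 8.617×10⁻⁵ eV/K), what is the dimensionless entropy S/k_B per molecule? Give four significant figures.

0.4717

k_BT = 8.617×10⁻⁵ × 1680 K = 0.144766 eV.
Eᵢ/kT = 0, 2.54894, 3.08083, 4.48310.
Z = Σ e^(−Eᵢ/kT) = e^(−0) + e^(−2.54894) + e^(−3.08083) + e^(−4.48310) = 1.00000 + 0.0781645 + 0.0459211 + 0.0112983 = 1.13538.
⟨E⟩ = Σ EᵢPᵢ = 0.0499006 eV.
S/k_B = ln Z + ⟨E⟩/kT = ln(1.13538) + 0.0499006/0.144766 = 0.126967 + 0.344698 = 0.4717.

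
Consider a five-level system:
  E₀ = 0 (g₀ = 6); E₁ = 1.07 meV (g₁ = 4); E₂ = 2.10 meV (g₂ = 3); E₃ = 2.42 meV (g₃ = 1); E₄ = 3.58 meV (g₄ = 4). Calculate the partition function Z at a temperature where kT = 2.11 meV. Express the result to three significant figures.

Eᵢ/kT = 0, 0.50711, 0.99526, 1.1469, 1.6967.
Z = Σ gᵢe^(−Eᵢ/kT) = 6·e^(−0) + 4·e^(−0.50711) + 3·e^(−0.99526) + 1·e^(−1.1469) + 4·e^(−1.6967) = 6.0000 + 2.4089 + 1.1089 + 0.31762 + 0.73315 = 10.569.

Z = 10.6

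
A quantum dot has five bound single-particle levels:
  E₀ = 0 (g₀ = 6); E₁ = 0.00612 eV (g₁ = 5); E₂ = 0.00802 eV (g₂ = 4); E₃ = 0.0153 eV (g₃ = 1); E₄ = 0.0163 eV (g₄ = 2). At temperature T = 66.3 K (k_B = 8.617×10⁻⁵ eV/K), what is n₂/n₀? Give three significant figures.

0.164

k_BT = 8.617×10⁻⁵ × 66.3 K = 0.0057131 eV.
n₂/n₀ = (g₂/g₀) exp[−(E₂−E₀)/kT] = (4/6) × exp(−(0.00802 eV)/(0.0057131 eV)) = (4/6) × exp(-1.4038) = 0.164.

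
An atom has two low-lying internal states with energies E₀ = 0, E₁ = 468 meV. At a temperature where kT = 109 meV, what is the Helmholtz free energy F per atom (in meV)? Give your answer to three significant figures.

Eᵢ/kT = 0, 4.2936.
Z = Σ e^(−Eᵢ/kT) = e^(−0) + e^(−4.2936) = 1.0000 + 0.013656 = 1.0137.
F = −kT ln Z = −109 × ln(1.0137) = −109 × 0.013607 = -1.48 meV.

-1.48 meV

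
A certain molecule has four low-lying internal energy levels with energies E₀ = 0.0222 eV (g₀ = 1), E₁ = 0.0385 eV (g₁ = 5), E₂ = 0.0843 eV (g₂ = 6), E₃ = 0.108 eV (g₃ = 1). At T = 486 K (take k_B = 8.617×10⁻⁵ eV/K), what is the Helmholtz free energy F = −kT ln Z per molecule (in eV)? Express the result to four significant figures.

k_BT = 8.617×10⁻⁵ × 486 K = 0.0418786 eV.
Eᵢ/kT = 0.530104, 0.919324, 2.01296, 2.57888.
Z = Σ gᵢe^(−Eᵢ/kT) = 1·e^(−0.530104) + 5·e^(−0.919324) + 6·e^(−2.01296) + 1·e^(−2.57888) = 0.588544 + 1.99394 + 0.801556 + 0.0758589 = 3.45990.
F = −kT ln Z = −0.0418786 × ln(3.45990) = −0.0418786 × 1.24124 = -0.05198 eV.

-0.05198 eV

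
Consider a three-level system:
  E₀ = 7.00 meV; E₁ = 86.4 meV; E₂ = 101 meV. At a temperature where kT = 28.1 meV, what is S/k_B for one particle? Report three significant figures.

0.351

Eᵢ/kT = 0.24911, 3.0747, 3.5943.
Z = Σ e^(−Eᵢ/kT) = e^(−0.24911) + e^(−3.0747) + e^(−3.5943) = 0.77949 + 0.046203 + 0.027480 = 0.85317.
⟨E⟩ = Σ EᵢPᵢ = 14.328 meV.
S/k_B = ln Z + ⟨E⟩/kT = ln(0.85317) + 14.328/28.1 = -0.15880 + 0.50989 = 0.351.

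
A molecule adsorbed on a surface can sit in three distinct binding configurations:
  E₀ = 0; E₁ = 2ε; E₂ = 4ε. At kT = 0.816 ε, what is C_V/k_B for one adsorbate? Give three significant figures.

Eᵢ/kT = 0, 2.4510, 4.9020.
Z = Σ e^(−Eᵢ/kT) = e^(−0) + e^(−2.4510) + e^(−4.9020) = 1.0000 + 0.086207 + 0.0074317 = 1.0936.
⟨E⟩ = 0.18484 ε, ⟨E²⟩ = 0.42404 ε².
C_V/k_B = (⟨E²⟩ − ⟨E⟩²)/(kT)² = (0.42404 − 0.034166)/0.66586 = 0.586.

0.586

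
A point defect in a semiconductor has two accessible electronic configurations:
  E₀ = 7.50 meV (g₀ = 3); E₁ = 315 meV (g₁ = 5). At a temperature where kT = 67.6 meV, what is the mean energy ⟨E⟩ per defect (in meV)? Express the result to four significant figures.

12.83 meV

Eᵢ/kT = 0.110947, 4.65976.
Z = Σ gᵢe^(−Eᵢ/kT) = 3·e^(−0.110947) + 5·e^(−4.65976) = 2.68496 + 0.0473437 = 2.73230.
⟨E⟩ = Σ Eᵢ gᵢe^(−Eᵢ/kT) / Z = (7.50·2.68496 + 315·0.0473437) / 2.73230 = 12.83 meV.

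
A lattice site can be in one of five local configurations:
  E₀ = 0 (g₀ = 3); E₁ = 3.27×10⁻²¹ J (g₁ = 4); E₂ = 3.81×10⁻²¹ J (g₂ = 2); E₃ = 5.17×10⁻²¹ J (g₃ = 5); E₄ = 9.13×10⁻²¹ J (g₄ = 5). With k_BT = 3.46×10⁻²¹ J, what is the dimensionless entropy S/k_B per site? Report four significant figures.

2.622

Eᵢ/kT = 0, 0.945087, 1.10116, 1.49422, 2.63873.
Z = Σ gᵢe^(−Eᵢ/kT) = 3·e^(−0) + 4·e^(−0.945087) + 2·e^(−1.10116) + 5·e^(−1.49422) + 5·e^(−2.63873) = 3.00000 + 1.55458 + 0.664970 + 1.12212 + 0.357260 = 6.69893.
⟨E⟩ = Σ EᵢPᵢ = 2.48997 ×10⁻²¹ J.
S/k_B = ln Z + ⟨E⟩/kT = ln(6.69893) + 2.48997/3.46 = 1.90195 + 0.719645 = 2.622.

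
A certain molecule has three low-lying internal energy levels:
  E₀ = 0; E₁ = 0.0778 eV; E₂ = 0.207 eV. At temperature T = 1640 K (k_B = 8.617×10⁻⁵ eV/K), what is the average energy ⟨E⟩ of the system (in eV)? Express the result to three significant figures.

k_BT = 8.617×10⁻⁵ × 1640 K = 0.14132 eV.
Eᵢ/kT = 0, 0.55052, 1.4648.
Z = Σ e^(−Eᵢ/kT) = e^(−0) + e^(−0.55052) + e^(−1.4648) = 1.0000 + 0.57665 + 0.23112 = 1.8078.
⟨E⟩ = Σ Eᵢ e^(−Eᵢ/kT) / Z = (0·1.0000 + 0.0778·0.57665 + 0.207·0.23112) / 1.8078 = 0.0513 eV.

0.0513 eV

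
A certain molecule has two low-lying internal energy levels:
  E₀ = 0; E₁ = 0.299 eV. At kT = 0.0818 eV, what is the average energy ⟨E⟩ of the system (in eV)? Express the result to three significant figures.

Eᵢ/kT = 0, 3.6553.
Z = Σ e^(−Eᵢ/kT) = e^(−0) + e^(−3.6553) = 1.0000 + 0.025854 = 1.0259.
⟨E⟩ = Σ Eᵢ e^(−Eᵢ/kT) / Z = (0·1.0000 + 0.299·0.025854) / 1.0259 = 0.00754 eV.

0.00754 eV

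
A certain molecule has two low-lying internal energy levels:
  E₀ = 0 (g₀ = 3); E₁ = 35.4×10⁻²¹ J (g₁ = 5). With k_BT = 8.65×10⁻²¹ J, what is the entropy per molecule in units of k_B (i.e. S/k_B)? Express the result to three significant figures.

Eᵢ/kT = 0, 4.0925.
Z = Σ gᵢe^(−Eᵢ/kT) = 3·e^(−0) + 5·e^(−4.0925) = 3.0000 + 0.083487 = 3.0835.
⟨E⟩ = Σ EᵢPᵢ = 0.95847 ×10⁻²¹ J.
S/k_B = ln Z + ⟨E⟩/kT = ln(3.0835) + 0.95847/8.65 = 1.1261 + 0.11081 = 1.24.

1.24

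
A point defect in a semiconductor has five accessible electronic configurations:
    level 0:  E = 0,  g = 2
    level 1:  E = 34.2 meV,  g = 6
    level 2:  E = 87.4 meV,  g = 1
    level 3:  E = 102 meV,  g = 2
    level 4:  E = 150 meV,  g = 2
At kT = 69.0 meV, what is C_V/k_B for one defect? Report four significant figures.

0.2627

Eᵢ/kT = 0, 0.495652, 1.26667, 1.47826, 2.17391.
Z = Σ gᵢe^(−Eᵢ/kT) = 2·e^(−0) + 6·e^(−0.495652) + 1·e^(−1.26667) + 2·e^(−1.47826) + 2·e^(−2.17391) = 2.00000 + 3.65504 + 0.281768 + 0.456068 + 0.227464 = 6.62034.
⟨E⟩ = 34.7818 meV, ⟨E²⟩ = 2460.65 meV².
C_V/k_B = (⟨E²⟩ − ⟨E⟩²)/(kT)² = (2460.65 − 1209.77)/4761.00 = 0.2627.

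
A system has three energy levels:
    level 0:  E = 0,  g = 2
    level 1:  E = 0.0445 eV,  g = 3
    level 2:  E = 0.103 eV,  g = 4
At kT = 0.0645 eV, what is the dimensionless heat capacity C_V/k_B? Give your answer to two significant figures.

Eᵢ/kT = 0, 0.6899, 1.597.
Z = Σ gᵢe^(−Eᵢ/kT) = 2·e^(−0) + 3·e^(−0.6899) + 4·e^(−1.597) = 2.000 + 1.505 + 0.8100 = 4.315.
⟨E⟩ = 0.03486 eV, ⟨E²⟩ = 0.002682 eV².
C_V/k_B = (⟨E²⟩ − ⟨E⟩²)/(kT)² = (0.002682 − 0.001215)/0.004160 = 0.35.

0.35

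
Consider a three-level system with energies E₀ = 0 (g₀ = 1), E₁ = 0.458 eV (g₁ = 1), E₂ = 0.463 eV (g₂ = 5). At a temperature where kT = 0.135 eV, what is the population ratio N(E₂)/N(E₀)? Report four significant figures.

0.1620

n₂/n₀ = (g₂/g₀) exp[−(E₂−E₀)/kT] = (5/1) × exp(−(0.463 eV)/(0.135 eV)) = (5/1) × exp(-3.42963) = 0.1620.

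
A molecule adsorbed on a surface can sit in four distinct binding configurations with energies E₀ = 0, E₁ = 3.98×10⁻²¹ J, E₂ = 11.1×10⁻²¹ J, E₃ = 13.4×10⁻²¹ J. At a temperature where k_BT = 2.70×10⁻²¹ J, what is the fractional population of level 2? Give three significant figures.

Eᵢ/kT = 0, 1.4741, 4.1111, 4.9630.
Z = Σ e^(−Eᵢ/kT) = e^(−0) + e^(−1.4741) + e^(−4.1111) + e^(−4.9630) = 1.0000 + 0.22898 + 0.016390 + 0.0069919 = 1.2524.
P₂ = e^(−E₂/kT) / Z = 0.016390/1.2524 = 0.0131.

0.0131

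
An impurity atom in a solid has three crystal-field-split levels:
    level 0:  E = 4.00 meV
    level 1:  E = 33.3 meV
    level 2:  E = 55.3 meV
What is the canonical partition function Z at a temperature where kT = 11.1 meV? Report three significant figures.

Eᵢ/kT = 0.36036, 3.0000, 4.9820.
Z = Σ e^(−Eᵢ/kT) = e^(−0.36036) + e^(−3.0000) + e^(−4.9820) = 0.69743 + 0.049787 + 0.0068603 = 0.75408.

Z = 0.754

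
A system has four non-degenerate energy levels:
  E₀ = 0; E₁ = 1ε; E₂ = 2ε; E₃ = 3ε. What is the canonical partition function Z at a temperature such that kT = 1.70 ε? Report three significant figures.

Z = 2.03

Eᵢ/kT = 0, 0.58824, 1.1765, 1.7647.
Z = Σ e^(−Eᵢ/kT) = e^(−0) + e^(−0.58824) + e^(−1.1765) + e^(−1.7647) = 1.0000 + 0.55530 + 0.30836 + 0.17124 = 2.0349.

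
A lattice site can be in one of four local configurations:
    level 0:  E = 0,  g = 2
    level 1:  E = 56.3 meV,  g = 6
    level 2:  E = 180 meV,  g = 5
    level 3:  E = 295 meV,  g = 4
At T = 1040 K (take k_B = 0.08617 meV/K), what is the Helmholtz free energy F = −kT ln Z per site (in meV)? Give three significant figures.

-161 meV

k_BT = 0.08617 × 1040 K = 89.617 meV.
Eᵢ/kT = 0, 0.62823, 2.0085, 3.2918.
Z = Σ gᵢe^(−Eᵢ/kT) = 2·e^(−0) + 6·e^(−0.62823) + 5·e^(−2.0085) + 4·e^(−3.2918) = 2.0000 + 3.2012 + 0.67095 + 0.14875 = 6.0209.
F = −kT ln Z = −89.617 × ln(6.0209) = −89.617 × 1.7952 = -161 meV.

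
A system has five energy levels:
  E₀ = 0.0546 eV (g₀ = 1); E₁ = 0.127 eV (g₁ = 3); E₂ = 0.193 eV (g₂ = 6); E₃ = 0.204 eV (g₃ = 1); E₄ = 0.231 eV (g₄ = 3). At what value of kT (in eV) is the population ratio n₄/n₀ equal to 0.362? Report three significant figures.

n₄/n₀ = (g₄/g₀) exp[−(E₄−E₀)/kT] = 0.362.
⇒ (E₄−E₀)/kT = ln((3/1)/0.362) = ln(8.2873) = 2.1147.
kT = 0.1764 eV / 2.1147 = 0.0834 eV.

0.0834 eV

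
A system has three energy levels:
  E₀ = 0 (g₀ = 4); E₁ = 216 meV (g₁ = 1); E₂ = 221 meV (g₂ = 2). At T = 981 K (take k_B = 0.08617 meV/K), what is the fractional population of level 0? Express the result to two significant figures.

k_BT = 0.08617 × 981 K = 84.53 meV.
Eᵢ/kT = 0, 2.555, 2.614.
Z = Σ gᵢe^(−Eᵢ/kT) = 4·e^(−0) + 1·e^(−2.555) + 2·e^(−2.614) = 4.000 + 0.07769 + 0.1465 = 4.224.
P₀ = g₀ e^(−E₀/kT) / Z = 4.000/4.224 = 0.95.

0.95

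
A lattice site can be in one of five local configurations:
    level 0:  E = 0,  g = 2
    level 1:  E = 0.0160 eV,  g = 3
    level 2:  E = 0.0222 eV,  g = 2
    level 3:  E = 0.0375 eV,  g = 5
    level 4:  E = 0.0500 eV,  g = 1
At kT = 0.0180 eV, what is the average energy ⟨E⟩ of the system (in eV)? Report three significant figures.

0.0131 eV

Eᵢ/kT = 0, 0.88889, 1.2333, 2.0833, 2.7778.
Z = Σ gᵢe^(−Eᵢ/kT) = 2·e^(−0) + 3·e^(−0.88889) + 2·e^(−1.2333) + 5·e^(−2.0833) + 1·e^(−2.7778) = 2.0000 + 1.2333 + 0.58266 + 0.62259 + 0.062175 = 4.5007.
⟨E⟩ = Σ Eᵢ gᵢe^(−Eᵢ/kT) / Z = (0·2.0000 + 0.0160·1.2333 + 0.0222·0.58266 + 0.0375·0.62259 + 0.0500·0.062175) / 4.5007 = 0.0131 eV.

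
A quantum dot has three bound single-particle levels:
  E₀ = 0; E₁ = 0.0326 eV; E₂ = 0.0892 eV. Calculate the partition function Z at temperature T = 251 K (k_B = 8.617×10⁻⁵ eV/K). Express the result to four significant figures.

Z = 1.238

k_BT = 8.617×10⁻⁵ × 251 K = 0.0216287 eV.
Eᵢ/kT = 0, 1.50726, 4.12415.
Z = Σ e^(−Eᵢ/kT) = e^(−0) + e^(−1.50726) + e^(−4.12415) = 1.00000 + 0.221516 + 0.0161772 = 1.23769.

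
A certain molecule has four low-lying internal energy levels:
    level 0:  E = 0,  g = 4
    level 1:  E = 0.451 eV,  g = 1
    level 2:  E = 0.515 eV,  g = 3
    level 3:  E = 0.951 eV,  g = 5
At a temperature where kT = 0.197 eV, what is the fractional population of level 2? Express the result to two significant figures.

0.050

Eᵢ/kT = 0, 2.289, 2.614, 4.827.
Z = Σ gᵢe^(−Eᵢ/kT) = 4·e^(−0) + 1·e^(−2.289) + 3·e^(−2.614) + 5·e^(−4.827) = 4.000 + 0.1014 + 0.2197 + 0.04005 = 4.361.
P₂ = g₂ e^(−E₂/kT) / Z = 0.2197/4.361 = 0.050.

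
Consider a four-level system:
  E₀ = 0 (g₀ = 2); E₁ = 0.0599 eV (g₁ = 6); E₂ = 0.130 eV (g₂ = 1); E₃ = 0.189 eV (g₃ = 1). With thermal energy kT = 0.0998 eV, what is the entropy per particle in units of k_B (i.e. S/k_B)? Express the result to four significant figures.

2.201

Eᵢ/kT = 0, 0.600200, 1.30261, 1.89379.
Z = Σ gᵢe^(−Eᵢ/kT) = 2·e^(−0) + 6·e^(−0.600200) + 1·e^(−1.30261) + 1·e^(−1.89379) = 2.00000 + 3.29221 + 0.271821 + 0.150500 = 5.71453.
⟨E⟩ = Σ EᵢPᵢ = 0.0456704 eV.
S/k_B = ln Z + ⟨E⟩/kT = ln(5.71453) + 0.0456704/0.0998 = 1.74301 + 0.457619 = 2.201.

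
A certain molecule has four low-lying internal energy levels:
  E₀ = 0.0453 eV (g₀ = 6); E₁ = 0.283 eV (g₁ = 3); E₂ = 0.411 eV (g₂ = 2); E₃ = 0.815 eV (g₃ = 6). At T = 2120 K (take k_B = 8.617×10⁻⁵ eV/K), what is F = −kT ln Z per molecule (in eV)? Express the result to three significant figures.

-0.315 eV

k_BT = 8.617×10⁻⁵ × 2120 K = 0.18268 eV.
Eᵢ/kT = 0.24797, 1.5492, 2.2498, 4.4614.
Z = Σ gᵢe^(−Eᵢ/kT) = 6·e^(−0.24797) + 3·e^(−1.5492) + 2·e^(−2.2498) + 6·e^(−4.4614) = 4.6823 + 0.63725 + 0.21084 + 0.069277 = 5.5997.
F = −kT ln Z = −0.18268 × ln(5.5997) = −0.18268 × 1.7227 = -0.315 eV.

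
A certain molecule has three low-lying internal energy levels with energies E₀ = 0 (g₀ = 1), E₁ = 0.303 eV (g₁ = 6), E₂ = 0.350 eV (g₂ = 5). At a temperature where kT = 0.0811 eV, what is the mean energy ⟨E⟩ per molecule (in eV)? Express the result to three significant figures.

Eᵢ/kT = 0, 3.7361, 4.3157.
Z = Σ gᵢe^(−Eᵢ/kT) = 1·e^(−0) + 6·e^(−3.7361) + 5·e^(−4.3157) = 1.0000 + 0.14308 + 0.066786 = 1.2099.
⟨E⟩ = Σ Eᵢ gᵢe^(−Eᵢ/kT) / Z = (0·1.0000 + 0.303·0.14308 + 0.350·0.066786) / 1.2099 = 0.0552 eV.

0.0552 eV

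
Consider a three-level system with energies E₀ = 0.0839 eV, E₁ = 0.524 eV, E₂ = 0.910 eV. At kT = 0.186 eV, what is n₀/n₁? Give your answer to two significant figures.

11

n₀/n₁ = exp[−(E₀−E₁)/kT] = exp(−(-0.4401 eV)/(0.186 eV)) = exp(2.366) = 11.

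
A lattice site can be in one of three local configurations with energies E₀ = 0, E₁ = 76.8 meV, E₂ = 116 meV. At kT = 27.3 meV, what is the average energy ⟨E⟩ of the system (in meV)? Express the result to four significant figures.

5.832 meV

Eᵢ/kT = 0, 2.81319, 4.24908.
Z = Σ e^(−Eᵢ/kT) = e^(−0) + e^(−2.81319) + e^(−4.24908) = 1.00000 + 0.0600132 + 0.0142774 = 1.07429.
⟨E⟩ = Σ Eᵢ e^(−Eᵢ/kT) / Z = (0·1.00000 + 76.8·0.0600132 + 116·0.0142774) / 1.07429 = 5.832 meV.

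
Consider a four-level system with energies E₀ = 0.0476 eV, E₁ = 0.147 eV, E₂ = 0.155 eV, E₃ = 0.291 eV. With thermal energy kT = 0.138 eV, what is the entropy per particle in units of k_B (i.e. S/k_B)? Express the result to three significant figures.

Eᵢ/kT = 0.34493, 1.0652, 1.1232, 2.1087.
Z = Σ e^(−Eᵢ/kT) = e^(−0.34493) + e^(−1.0652) + e^(−1.1232) + e^(−2.1087) = 0.70827 + 0.34466 + 0.32524 + 0.12140 = 1.4996.
⟨E⟩ = Σ EᵢPᵢ = 0.11344 eV.
S/k_B = ln Z + ⟨E⟩/kT = ln(1.4996) + 0.11344/0.138 = 0.40520 + 0.82203 = 1.23.

1.23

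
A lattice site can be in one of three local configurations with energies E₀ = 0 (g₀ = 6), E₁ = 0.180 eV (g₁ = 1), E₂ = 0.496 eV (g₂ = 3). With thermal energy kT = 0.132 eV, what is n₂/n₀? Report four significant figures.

0.01167

n₂/n₀ = (g₂/g₀) exp[−(E₂−E₀)/kT] = (3/6) × exp(−(0.496 eV)/(0.132 eV)) = (3/6) × exp(-3.75758) = 0.01167.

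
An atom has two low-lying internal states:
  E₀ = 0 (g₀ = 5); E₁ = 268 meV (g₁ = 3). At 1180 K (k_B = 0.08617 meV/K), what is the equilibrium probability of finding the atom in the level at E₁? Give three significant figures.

k_BT = 0.08617 × 1180 K = 101.68 meV.
Eᵢ/kT = 0, 2.6357.
Z = Σ gᵢe^(−Eᵢ/kT) = 5·e^(−0) + 3·e^(−2.6357) = 5.0000 + 0.21501 = 5.2150.
P₁ = g₁ e^(−E₁/kT) / Z = 0.21501/5.2150 = 0.0412.

0.0412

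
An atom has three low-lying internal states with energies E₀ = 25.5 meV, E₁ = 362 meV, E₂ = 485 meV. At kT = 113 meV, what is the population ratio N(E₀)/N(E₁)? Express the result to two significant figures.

n₀/n₁ = exp[−(E₀−E₁)/kT] = exp(−(-336.5 meV)/(113 meV)) = exp(2.978) = 20.

20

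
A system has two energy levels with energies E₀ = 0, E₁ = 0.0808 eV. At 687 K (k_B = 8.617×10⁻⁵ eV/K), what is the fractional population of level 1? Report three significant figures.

0.203

k_BT = 8.617×10⁻⁵ × 687 K = 0.059199 eV.
Eᵢ/kT = 0, 1.3649.
Z = Σ e^(−Eᵢ/kT) = e^(−0) + e^(−1.3649) = 1.0000 + 0.25541 = 1.2554.
P₁ = e^(−E₁/kT) / Z = 0.25541/1.2554 = 0.203.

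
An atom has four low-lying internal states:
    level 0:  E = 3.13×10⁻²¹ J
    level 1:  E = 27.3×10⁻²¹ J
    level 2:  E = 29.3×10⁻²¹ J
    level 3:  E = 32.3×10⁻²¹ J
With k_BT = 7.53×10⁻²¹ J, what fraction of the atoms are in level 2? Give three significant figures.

0.0283

Eᵢ/kT = 0.41567, 3.6255, 3.8911, 4.2895.
Z = Σ e^(−Eᵢ/kT) = e^(−0.41567) + e^(−3.6255) + e^(−3.8911) + e^(−4.2895) = 0.65990 + 0.026636 + 0.020423 + 0.013712 = 0.72067.
P₂ = e^(−E₂/kT) / Z = 0.020423/0.72067 = 0.0283.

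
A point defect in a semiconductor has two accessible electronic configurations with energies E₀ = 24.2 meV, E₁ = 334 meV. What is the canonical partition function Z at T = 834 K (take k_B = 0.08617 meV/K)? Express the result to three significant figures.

k_BT = 0.08617 × 834 K = 71.866 meV.
Eᵢ/kT = 0.33674, 4.6475.
Z = Σ e^(−Eᵢ/kT) = e^(−0.33674) + e^(−4.6475) = 0.71409 + 0.0095855 = 0.72368.

Z = 0.724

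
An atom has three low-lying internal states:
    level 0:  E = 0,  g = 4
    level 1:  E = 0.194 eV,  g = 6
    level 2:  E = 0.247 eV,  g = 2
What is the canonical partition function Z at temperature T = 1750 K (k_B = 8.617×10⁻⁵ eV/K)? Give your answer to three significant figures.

Z = 6.05

k_BT = 8.617×10⁻⁵ × 1750 K = 0.15080 eV.
Eᵢ/kT = 0, 1.2865, 1.6379.
Z = Σ gᵢe^(−Eᵢ/kT) = 4·e^(−0) + 6·e^(−1.2865) + 2·e^(−1.6379) = 4.0000 + 1.6574 + 0.38878 = 6.0462.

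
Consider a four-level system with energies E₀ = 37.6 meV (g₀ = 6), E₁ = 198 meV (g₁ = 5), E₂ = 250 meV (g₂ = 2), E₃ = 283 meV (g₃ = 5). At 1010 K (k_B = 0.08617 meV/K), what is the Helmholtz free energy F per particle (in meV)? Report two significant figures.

-130 meV

k_BT = 0.08617 × 1010 K = 87.03 meV.
Eᵢ/kT = 0.4320, 2.275, 2.873, 3.252.
Z = Σ gᵢe^(−Eᵢ/kT) = 6·e^(−0.4320) + 5·e^(−2.275) + 2·e^(−2.873) + 5·e^(−3.252) = 3.895 + 0.5140 + 0.1131 + 0.1935 = 4.716.
F = −kT ln Z = −87.03 × ln(4.716) = −87.03 × 1.551 = -130 meV.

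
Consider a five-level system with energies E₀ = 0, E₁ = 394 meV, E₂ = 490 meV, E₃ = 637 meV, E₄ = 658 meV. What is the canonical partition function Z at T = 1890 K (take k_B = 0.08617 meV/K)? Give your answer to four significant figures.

k_BT = 0.08617 × 1890 K = 162.861 meV.
Eᵢ/kT = 0, 2.41924, 3.00870, 3.91131, 4.04026.
Z = Σ e^(−Eᵢ/kT) = e^(−0) + e^(−2.41924) + e^(−3.00870) + e^(−3.91131) + e^(−4.04026) = 1.00000 + 0.0889892 + 0.0493558 + 0.0200143 + 0.0175929 = 1.17595.

Z = 1.176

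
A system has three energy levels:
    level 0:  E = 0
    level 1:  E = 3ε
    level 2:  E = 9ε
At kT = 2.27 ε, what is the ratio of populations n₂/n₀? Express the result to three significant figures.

n₂/n₀ = exp[−(E₂−E₀)/kT] = exp(−(9ε)/(2.27ε)) = exp(-3.9648) = 0.0190.

0.0190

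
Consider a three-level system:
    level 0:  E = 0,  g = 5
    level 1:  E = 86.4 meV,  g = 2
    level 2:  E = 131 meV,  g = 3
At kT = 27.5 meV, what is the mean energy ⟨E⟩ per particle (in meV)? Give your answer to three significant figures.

2.12 meV

Eᵢ/kT = 0, 3.1418, 4.7636.
Z = Σ gᵢe^(−Eᵢ/kT) = 5·e^(−0) + 2·e^(−3.1418) + 3·e^(−4.7636) = 5.0000 + 0.086410 + 0.025604 = 5.1120.
⟨E⟩ = Σ Eᵢ gᵢe^(−Eᵢ/kT) / Z = (0·5.0000 + 86.4·0.086410 + 131·0.025604) / 5.1120 = 2.12 meV.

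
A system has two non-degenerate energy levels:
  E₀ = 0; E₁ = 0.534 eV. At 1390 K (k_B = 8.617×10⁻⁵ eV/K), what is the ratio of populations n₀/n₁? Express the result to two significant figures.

k_BT = 8.617×10⁻⁵ × 1390 K = 0.1198 eV.
n₀/n₁ = exp[−(E₀−E₁)/kT] = exp(−(-0.534 eV)/(0.1198 eV)) = exp(4.457) = 86.

86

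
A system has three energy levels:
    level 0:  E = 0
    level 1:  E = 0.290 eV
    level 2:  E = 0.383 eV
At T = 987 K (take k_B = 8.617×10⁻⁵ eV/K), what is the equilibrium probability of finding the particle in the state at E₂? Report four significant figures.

k_BT = 8.617×10⁻⁵ × 987 K = 0.0850498 eV.
Eᵢ/kT = 0, 3.40977, 4.50324.
Z = Σ e^(−Eᵢ/kT) = e^(−0) + e^(−3.40977) + e^(−4.50324) = 1.00000 + 0.0330488 + 0.0110731 = 1.04412.
P₂ = e^(−E₂/kT) / Z = 0.0110731/1.04412 = 0.01061.

0.01061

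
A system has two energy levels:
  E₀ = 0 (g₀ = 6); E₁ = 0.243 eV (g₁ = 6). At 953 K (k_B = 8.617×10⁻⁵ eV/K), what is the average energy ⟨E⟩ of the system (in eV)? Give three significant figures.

k_BT = 8.617×10⁻⁵ × 953 K = 0.082120 eV.
Eᵢ/kT = 0, 2.9591.
Z = Σ gᵢe^(−Eᵢ/kT) = 6·e^(−0) + 6·e^(−2.9591) = 6.0000 + 0.31119 = 6.3112.
⟨E⟩ = Σ Eᵢ gᵢe^(−Eᵢ/kT) / Z = (0·6.0000 + 0.243·0.31119) / 6.3112 = 0.0120 eV.

0.0120 eV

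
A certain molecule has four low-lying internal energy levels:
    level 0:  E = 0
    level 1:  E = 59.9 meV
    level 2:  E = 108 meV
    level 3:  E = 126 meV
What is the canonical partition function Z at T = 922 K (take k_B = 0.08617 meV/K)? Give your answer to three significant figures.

k_BT = 0.08617 × 922 K = 79.449 meV.
Eᵢ/kT = 0, 0.75394, 1.3594, 1.5859.
Z = Σ e^(−Eᵢ/kT) = e^(−0) + e^(−0.75394) + e^(−1.3594) + e^(−1.5859) = 1.0000 + 0.47051 + 0.25681 + 0.20476 = 1.9321.

Z = 1.93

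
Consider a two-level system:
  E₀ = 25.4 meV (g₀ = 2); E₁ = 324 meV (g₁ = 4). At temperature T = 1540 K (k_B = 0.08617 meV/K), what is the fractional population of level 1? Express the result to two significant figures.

k_BT = 0.08617 × 1540 K = 132.7 meV.
Eᵢ/kT = 0.1914, 2.442.
Z = Σ gᵢe^(−Eᵢ/kT) = 2·e^(−0.1914) + 4·e^(−2.442) = 1.652 + 0.3479 = 2.000.
P₁ = g₁ e^(−E₁/kT) / Z = 0.3479/2.000 = 0.17.

0.17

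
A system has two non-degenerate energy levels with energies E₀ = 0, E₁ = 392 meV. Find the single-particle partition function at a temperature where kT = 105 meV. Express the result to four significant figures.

Eᵢ/kT = 0, 3.73333.
Z = Σ e^(−Eᵢ/kT) = e^(−0) + e^(−3.73333) = 1.00000 + 0.0239131 = 1.02391.

Z = 1.024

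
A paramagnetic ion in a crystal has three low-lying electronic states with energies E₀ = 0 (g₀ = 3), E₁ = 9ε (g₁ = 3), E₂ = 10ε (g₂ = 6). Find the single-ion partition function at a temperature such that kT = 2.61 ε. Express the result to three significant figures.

Z = 3.23

Eᵢ/kT = 0, 3.4483, 3.8314.
Z = Σ gᵢe^(−Eᵢ/kT) = 3·e^(−0) + 3·e^(−3.4483) + 6·e^(−3.8314) = 3.0000 + 0.095399 + 0.13008 = 3.2255.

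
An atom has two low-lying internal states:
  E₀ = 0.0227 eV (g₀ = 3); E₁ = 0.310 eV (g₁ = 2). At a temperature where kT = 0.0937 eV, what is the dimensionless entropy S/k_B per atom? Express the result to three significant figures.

1.22

Eᵢ/kT = 0.24226, 3.3084.
Z = Σ gᵢe^(−Eᵢ/kT) = 3·e^(−0.24226) + 2·e^(−3.3084) = 2.3546 + 0.073149 = 2.4277.
⟨E⟩ = Σ EᵢPᵢ = 0.031357 eV.
S/k_B = ln Z + ⟨E⟩/kT = ln(2.4277) + 0.031357/0.0937 = 0.88694 + 0.33465 = 1.22.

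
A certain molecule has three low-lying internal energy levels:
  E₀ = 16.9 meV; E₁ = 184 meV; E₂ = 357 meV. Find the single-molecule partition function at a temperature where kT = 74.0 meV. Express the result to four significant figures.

Eᵢ/kT = 0.228378, 2.48649, 4.82432.
Z = Σ e^(−Eᵢ/kT) = e^(−0.228378) + e^(−2.48649) + e^(−4.82432) = 0.795823 + 0.0832015 + 0.00803201 = 0.887057.

Z = 0.8871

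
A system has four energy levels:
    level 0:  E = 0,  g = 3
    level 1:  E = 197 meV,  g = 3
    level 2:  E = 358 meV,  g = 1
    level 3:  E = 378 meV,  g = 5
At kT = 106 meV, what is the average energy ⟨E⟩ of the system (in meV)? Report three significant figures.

43.3 meV

Eᵢ/kT = 0, 1.8585, 3.3774, 3.5660.
Z = Σ gᵢe^(−Eᵢ/kT) = 3·e^(−0) + 3·e^(−1.8585) + 1·e^(−3.3774) + 5·e^(−3.5660) = 3.0000 + 0.46772 + 0.034136 + 0.14134 = 3.6432.
⟨E⟩ = Σ Eᵢ gᵢe^(−Eᵢ/kT) / Z = (0·3.0000 + 197·0.46772 + 358·0.034136 + 378·0.14134) / 3.6432 = 43.3 meV.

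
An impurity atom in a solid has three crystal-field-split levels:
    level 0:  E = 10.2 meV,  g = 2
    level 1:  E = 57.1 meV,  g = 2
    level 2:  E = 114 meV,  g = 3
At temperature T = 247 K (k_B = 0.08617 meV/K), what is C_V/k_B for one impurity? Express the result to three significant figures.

k_BT = 0.08617 × 247 K = 21.284 meV.
Eᵢ/kT = 0.47923, 2.6828, 5.3561.
Z = Σ gᵢe^(−Eᵢ/kT) = 2·e^(−0.47923) + 2·e^(−2.6828) + 3·e^(−5.3561) = 1.2385 + 0.13674 + 0.014158 = 1.3894.
⟨E⟩ = 15.873 meV, ⟨E²⟩ = 546.05 meV².
C_V/k_B = (⟨E²⟩ − ⟨E⟩²)/(kT)² = (546.05 − 251.95)/453.01 = 0.649.

0.649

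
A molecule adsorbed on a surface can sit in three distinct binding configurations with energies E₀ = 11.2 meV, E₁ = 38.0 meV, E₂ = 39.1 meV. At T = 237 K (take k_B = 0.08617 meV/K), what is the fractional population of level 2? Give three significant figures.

0.167

k_BT = 0.08617 × 237 K = 20.422 meV.
Eᵢ/kT = 0.54843, 1.8607, 1.9146.
Z = Σ e^(−Eᵢ/kT) = e^(−0.54843) + e^(−1.8607) + e^(−1.9146) = 0.57786 + 0.15556 + 0.14740 = 0.88082.
P₂ = e^(−E₂/kT) / Z = 0.14740/0.88082 = 0.167.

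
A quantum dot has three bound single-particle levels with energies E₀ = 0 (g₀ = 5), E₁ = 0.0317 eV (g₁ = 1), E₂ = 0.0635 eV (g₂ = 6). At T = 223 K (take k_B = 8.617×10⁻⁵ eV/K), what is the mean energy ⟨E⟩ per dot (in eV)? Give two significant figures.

k_BT = 8.617×10⁻⁵ × 223 K = 0.01922 eV.
Eᵢ/kT = 0, 1.649, 3.304.
Z = Σ gᵢe^(−Eᵢ/kT) = 5·e^(−0) + 1·e^(−1.649) + 6·e^(−3.304) = 5.000 + 0.1922 + 0.2204 = 5.413.
⟨E⟩ = Σ Eᵢ gᵢe^(−Eᵢ/kT) / Z = (0·5.000 + 0.0317·0.1922 + 0.0635·0.2204) / 5.413 = 0.0037 eV.

0.0037 eV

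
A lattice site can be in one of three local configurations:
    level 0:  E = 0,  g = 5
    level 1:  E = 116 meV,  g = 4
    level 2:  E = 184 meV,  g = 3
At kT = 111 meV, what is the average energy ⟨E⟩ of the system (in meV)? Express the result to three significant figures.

Eᵢ/kT = 0, 1.0450, 1.6577.
Z = Σ gᵢe^(−Eᵢ/kT) = 5·e^(−0) + 4·e^(−1.0450) + 3·e^(−1.6577) = 5.0000 + 1.4068 + 0.57173 = 6.9785.
⟨E⟩ = Σ Eᵢ gᵢe^(−Eᵢ/kT) / Z = (0·5.0000 + 116·1.4068 + 184·0.57173) / 6.9785 = 38.5 meV.

38.5 meV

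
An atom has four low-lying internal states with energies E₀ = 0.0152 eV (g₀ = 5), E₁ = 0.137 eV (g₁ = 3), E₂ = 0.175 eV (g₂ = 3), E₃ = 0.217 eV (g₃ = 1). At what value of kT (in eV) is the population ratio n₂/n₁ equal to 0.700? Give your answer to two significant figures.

0.11 eV

n₂/n₁ = (g₂/g₁) exp[−(E₂−E₁)/kT] = 0.700.
⇒ (E₂−E₁)/kT = ln((3/3)/0.700) = ln(1.429) = 0.3570.
kT = 0.038 eV / 0.3570 = 0.11 eV.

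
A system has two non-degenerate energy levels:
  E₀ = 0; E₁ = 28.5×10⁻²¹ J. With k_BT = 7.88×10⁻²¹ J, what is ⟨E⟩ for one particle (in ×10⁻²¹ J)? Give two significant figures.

0.75 ×10⁻²¹ J

Eᵢ/kT = 0, 3.617.
Z = Σ e^(−Eᵢ/kT) = e^(−0) + e^(−3.617) = 1.000 + 0.02686 = 1.027.
⟨E⟩ = Σ Eᵢ e^(−Eᵢ/kT) / Z = (0·1.000 + 28.5·0.02686) / 1.027 = 0.75 ×10⁻²¹ J.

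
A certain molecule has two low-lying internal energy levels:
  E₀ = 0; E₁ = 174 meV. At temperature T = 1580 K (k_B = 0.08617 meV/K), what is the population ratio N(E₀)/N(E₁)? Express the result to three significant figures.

k_BT = 0.08617 × 1580 K = 136.15 meV.
n₀/n₁ = exp[−(E₀−E₁)/kT] = exp(−(-174 meV)/(136.15 meV)) = exp(1.2780) = 3.59.

3.59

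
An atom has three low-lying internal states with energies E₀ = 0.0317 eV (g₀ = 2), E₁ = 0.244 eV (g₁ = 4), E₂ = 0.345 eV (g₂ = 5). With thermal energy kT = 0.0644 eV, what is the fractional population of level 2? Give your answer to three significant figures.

0.0176

Eᵢ/kT = 0.49224, 3.7888, 5.3571.
Z = Σ gᵢe^(−Eᵢ/kT) = 2·e^(−0.49224) + 4·e^(−3.7888) + 5·e^(−5.3571) = 1.2225 + 0.090491 + 0.023573 = 1.3366.
P₂ = g₂ e^(−E₂/kT) / Z = 0.023573/1.3366 = 0.0176.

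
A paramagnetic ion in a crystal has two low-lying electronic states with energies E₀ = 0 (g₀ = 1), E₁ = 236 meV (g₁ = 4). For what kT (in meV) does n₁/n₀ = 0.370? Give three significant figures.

n₁/n₀ = (g₁/g₀) exp[−(E₁−E₀)/kT] = 0.370.
⇒ (E₁−E₀)/kT = ln((4/1)/0.370) = ln(10.811) = 2.3806.
kT = 236 meV / 2.3806 = 99.1 meV.

99.1 meV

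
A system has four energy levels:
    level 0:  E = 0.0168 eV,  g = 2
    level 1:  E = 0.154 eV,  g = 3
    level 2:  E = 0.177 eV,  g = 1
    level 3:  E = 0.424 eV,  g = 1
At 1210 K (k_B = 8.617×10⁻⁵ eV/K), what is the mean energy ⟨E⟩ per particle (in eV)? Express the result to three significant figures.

k_BT = 8.617×10⁻⁵ × 1210 K = 0.10427 eV.
Eᵢ/kT = 0.16112, 1.4769, 1.6975, 4.0664.
Z = Σ gᵢe^(−Eᵢ/kT) = 2·e^(−0.16112) + 3·e^(−1.4769) + 1·e^(−1.6975) + 1·e^(−4.0664) = 1.7024 + 0.68503 + 0.18314 + 0.017139 = 2.5877.
⟨E⟩ = Σ Eᵢ gᵢe^(−Eᵢ/kT) / Z = (0.0168·1.7024 + 0.154·0.68503 + 0.177·0.18314 + 0.424·0.017139) / 2.5877 = 0.0672 eV.

0.0672 eV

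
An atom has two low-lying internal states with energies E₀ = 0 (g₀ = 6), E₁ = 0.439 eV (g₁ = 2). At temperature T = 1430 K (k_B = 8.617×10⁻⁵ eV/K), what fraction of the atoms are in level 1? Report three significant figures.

k_BT = 8.617×10⁻⁵ × 1430 K = 0.12322 eV.
Eᵢ/kT = 0, 3.5627.
Z = Σ gᵢe^(−Eᵢ/kT) = 6·e^(−0) + 2·e^(−3.5627) = 6.0000 + 0.056724 = 6.0567.
P₁ = g₁ e^(−E₁/kT) / Z = 0.056724/6.0567 = 0.00937.

0.00937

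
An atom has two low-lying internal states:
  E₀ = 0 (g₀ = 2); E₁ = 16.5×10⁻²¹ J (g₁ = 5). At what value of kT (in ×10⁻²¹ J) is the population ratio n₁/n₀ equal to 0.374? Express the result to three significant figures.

8.69 ×10⁻²¹ J

n₁/n₀ = (g₁/g₀) exp[−(E₁−E₀)/kT] = 0.374.
⇒ (E₁−E₀)/kT = ln((5/2)/0.374) = ln(6.6845) = 1.8998.
kT = 16.5 ×10⁻²¹ J / 1.8998 = 8.69 ×10⁻²¹ J.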